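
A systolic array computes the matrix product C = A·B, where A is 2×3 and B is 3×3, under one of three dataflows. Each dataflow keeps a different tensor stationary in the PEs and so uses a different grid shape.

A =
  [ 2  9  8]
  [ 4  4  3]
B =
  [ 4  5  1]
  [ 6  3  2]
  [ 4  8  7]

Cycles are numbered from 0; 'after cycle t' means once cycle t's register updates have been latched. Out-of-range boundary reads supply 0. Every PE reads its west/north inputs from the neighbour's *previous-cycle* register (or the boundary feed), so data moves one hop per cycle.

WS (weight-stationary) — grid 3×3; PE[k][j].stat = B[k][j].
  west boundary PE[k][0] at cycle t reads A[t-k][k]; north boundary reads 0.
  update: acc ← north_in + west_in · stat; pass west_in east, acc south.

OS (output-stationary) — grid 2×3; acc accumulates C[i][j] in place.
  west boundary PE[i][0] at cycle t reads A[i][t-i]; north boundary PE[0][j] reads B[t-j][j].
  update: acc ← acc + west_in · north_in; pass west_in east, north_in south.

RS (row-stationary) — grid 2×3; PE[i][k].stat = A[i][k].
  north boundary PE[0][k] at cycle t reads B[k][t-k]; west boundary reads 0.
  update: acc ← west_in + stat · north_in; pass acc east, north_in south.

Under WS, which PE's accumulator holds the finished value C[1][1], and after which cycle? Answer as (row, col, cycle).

(row, col, cycle) = (2, 1, 4)

WS — PE[2][1] is where C[1][1] collects:
  cycle 0: PE[2][1] → acc 0, east 0, south 0
  cycle 1: PE[2][1] → acc 0, east 0, south 0
  cycle 2: PE[2][1] → acc 0, east 0, south 0
  cycle 3: PE[2][1] → acc 101, east 8, south 101
  cycle 4: PE[2][1] → acc 56, east 3, south 56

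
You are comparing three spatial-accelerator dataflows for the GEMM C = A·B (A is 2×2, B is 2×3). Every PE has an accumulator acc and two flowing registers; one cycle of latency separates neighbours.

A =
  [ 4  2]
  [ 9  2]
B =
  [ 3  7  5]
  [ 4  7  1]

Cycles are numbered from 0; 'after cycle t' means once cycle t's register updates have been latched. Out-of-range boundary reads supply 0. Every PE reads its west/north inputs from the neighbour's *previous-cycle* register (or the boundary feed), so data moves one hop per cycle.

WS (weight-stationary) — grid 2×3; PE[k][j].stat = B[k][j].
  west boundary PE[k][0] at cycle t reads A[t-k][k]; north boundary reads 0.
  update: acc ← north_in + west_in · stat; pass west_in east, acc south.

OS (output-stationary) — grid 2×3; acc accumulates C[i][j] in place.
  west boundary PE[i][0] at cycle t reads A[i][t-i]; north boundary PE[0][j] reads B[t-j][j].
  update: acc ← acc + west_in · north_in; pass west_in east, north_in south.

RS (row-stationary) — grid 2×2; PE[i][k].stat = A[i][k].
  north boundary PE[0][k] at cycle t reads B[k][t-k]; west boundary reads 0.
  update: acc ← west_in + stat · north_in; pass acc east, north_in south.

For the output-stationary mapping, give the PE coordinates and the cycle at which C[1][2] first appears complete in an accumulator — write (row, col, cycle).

OS: C[1][2] accumulates in PE[1][2]:
  step 0 · PE1,2: acc=0; fwd→0 fwd↓0
  step 1 · PE1,2: acc=0; fwd→0 fwd↓0
  step 2 · PE1,2: acc=0; fwd→0 fwd↓0
  step 3 · PE1,2: acc=45; fwd→9 fwd↓5
  step 4 · PE1,2: acc=47; fwd→2 fwd↓1

(row, col, cycle) = (1, 2, 4)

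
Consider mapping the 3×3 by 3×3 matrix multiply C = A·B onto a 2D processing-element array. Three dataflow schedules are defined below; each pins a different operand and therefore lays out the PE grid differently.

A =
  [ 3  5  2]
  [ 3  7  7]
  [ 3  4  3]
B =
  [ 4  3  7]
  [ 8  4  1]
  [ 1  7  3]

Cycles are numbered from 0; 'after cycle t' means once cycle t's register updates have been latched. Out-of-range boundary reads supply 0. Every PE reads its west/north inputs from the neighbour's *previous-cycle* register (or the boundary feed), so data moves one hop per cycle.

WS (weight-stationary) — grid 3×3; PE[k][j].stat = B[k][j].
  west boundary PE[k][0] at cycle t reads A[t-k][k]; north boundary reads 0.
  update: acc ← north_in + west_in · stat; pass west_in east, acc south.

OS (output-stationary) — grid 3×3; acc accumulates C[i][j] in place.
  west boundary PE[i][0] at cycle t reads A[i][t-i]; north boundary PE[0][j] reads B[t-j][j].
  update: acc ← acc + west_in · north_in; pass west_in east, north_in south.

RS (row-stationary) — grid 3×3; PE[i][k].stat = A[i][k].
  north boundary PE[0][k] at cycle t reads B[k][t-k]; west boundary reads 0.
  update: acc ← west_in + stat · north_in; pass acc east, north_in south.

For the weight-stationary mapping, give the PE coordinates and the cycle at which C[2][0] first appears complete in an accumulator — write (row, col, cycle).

(row, col, cycle) = (2, 0, 4)

WS: C[2][0] accumulates in PE[2][0]:
  cycle 0: PE[2][0] → acc 0, east 0, south 0
  cycle 1: PE[2][0] → acc 0, east 0, south 0
  cycle 2: PE[2][0] → acc 54, east 2, south 54
  cycle 3: PE[2][0] → acc 75, east 7, south 75
  cycle 4: PE[2][0] → acc 47, east 3, south 47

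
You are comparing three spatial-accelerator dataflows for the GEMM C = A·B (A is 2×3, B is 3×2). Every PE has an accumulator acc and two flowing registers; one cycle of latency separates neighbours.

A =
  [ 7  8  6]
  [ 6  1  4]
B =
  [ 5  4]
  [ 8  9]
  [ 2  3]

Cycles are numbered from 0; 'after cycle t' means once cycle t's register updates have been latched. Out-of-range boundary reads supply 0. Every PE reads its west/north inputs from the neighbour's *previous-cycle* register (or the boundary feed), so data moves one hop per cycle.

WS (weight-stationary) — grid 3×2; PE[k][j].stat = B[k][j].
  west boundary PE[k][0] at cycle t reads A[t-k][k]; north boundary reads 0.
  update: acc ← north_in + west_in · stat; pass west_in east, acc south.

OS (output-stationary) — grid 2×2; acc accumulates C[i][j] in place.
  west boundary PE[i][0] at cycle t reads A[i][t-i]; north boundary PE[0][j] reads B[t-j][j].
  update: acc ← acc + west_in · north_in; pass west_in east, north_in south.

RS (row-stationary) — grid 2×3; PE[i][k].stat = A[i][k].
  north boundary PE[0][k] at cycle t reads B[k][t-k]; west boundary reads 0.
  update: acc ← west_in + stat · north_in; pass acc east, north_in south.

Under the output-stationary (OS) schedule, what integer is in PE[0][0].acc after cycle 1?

Tracing OS — 2×2 array, target PE[0][0]:
  [0] (0,0) acc=35 (h:7 v:5)
  [1] (0,0) acc=99 (h:8 v:8)

PE[0][0].acc = 99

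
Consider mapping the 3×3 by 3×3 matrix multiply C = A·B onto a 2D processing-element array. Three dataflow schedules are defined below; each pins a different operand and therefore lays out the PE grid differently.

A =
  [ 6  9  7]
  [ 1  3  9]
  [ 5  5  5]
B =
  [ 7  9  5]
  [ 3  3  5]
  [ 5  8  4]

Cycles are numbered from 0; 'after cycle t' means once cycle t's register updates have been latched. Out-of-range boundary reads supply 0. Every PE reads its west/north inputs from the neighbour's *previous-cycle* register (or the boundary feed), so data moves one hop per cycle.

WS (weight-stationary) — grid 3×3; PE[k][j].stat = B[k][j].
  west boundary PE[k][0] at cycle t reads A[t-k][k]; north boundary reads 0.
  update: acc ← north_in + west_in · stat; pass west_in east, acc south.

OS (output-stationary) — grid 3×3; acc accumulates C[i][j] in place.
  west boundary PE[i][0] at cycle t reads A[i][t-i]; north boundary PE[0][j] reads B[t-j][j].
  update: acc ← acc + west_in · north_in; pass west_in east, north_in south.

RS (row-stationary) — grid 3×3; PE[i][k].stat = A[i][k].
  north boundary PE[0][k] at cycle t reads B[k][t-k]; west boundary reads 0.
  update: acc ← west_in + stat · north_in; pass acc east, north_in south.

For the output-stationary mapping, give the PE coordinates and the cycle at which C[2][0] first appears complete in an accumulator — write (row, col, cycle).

(row, col, cycle) = (2, 0, 4)

Under OS, C[2][0] lands at PE[2][0]:
  0: (2,0).acc=0  regs=<0,0>
  1: (2,0).acc=0  regs=<0,0>
  2: (2,0).acc=35  regs=<5,7>
  3: (2,0).acc=50  regs=<5,3>
  4: (2,0).acc=75  regs=<5,5>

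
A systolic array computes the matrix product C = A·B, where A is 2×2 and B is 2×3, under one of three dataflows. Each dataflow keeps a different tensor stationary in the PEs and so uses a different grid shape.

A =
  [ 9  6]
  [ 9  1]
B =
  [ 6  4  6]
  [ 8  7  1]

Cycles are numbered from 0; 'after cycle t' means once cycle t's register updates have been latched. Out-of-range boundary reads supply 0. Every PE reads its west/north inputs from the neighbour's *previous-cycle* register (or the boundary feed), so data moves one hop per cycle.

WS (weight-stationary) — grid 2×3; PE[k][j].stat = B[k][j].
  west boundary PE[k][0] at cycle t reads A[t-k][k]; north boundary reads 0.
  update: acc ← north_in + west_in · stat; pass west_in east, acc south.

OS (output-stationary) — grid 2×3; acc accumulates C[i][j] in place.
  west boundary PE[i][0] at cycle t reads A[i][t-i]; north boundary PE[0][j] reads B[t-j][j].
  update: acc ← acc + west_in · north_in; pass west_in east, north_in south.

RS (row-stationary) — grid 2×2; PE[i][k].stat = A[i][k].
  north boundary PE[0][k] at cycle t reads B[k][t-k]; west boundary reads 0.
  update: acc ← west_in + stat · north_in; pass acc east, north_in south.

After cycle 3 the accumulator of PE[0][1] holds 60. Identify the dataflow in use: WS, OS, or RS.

dataflow = RS

WS [2×3] PE[0][1] across cycles:
  0: (0,1).acc=0  regs=<0,0>
  1: (0,1).acc=36  regs=<9,36>
  2: (0,1).acc=36  regs=<9,36>
  3: (0,1).acc=0  regs=<0,0>
OS [2×3] PE[0][1] across cycles:
  0: (0,1).acc=0  regs=<0,0>
  1: (0,1).acc=36  regs=<9,4>
  2: (0,1).acc=78  regs=<6,7>
  3: (0,1).acc=78  regs=<0,0>
RS [2×2] PE[0][1] across cycles:
  0: (0,1).acc=0  regs=<0,0>
  1: (0,1).acc=102  regs=<102,8>
  2: (0,1).acc=78  regs=<78,7>
  3: (0,1).acc=60  regs=<60,1>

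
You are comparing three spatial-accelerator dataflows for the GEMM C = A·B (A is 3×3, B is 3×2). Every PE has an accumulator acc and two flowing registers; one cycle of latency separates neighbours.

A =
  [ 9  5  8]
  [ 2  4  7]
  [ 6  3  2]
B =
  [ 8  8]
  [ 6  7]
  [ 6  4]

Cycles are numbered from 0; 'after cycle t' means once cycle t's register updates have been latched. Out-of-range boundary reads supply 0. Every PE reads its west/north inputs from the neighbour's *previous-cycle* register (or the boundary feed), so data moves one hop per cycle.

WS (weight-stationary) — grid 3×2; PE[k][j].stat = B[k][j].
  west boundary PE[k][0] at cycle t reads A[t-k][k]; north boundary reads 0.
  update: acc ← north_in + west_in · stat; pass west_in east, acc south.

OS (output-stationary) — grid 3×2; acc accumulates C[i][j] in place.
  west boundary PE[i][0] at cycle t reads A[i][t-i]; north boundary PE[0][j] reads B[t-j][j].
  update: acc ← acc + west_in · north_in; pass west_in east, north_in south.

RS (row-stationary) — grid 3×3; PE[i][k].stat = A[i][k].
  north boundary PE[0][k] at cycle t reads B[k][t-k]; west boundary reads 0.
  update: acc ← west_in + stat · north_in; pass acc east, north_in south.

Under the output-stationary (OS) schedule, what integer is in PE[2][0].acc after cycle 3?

PE[2][0].acc = 66

OS on a 3×2 grid — tracing PE[2][0] and its feeders:
  0: (1,0).acc=0  regs=<0,0>
  0: (2,0).acc=0  regs=<0,0>
  1: (1,0).acc=16  regs=<2,8>
  1: (2,0).acc=0  regs=<0,0>
  2: (1,0).acc=40  regs=<4,6>
  2: (2,0).acc=48  regs=<6,8>
  3: (1,0).acc=82  regs=<7,6>
  3: (2,0).acc=66  regs=<3,6>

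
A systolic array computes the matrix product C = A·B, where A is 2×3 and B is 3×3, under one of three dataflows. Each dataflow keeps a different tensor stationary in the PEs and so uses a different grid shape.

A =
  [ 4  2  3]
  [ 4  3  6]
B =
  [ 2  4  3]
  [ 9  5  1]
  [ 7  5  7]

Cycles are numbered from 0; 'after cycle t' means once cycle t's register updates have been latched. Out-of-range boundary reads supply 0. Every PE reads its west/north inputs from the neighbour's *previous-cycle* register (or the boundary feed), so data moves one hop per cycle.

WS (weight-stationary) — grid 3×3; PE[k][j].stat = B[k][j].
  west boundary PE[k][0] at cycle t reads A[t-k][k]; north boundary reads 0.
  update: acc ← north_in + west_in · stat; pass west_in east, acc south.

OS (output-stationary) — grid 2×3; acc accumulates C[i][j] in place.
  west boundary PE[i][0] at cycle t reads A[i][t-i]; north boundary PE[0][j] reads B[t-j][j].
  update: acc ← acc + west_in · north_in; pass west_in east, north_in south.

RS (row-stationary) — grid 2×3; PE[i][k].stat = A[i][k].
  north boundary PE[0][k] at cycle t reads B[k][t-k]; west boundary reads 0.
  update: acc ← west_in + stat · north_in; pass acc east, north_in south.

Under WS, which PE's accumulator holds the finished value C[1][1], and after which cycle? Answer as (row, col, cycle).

Under WS, C[1][1] lands at PE[2][1]:
  @0  [2,1]  acc 0  |  →0  ↓0
  @1  [2,1]  acc 0  |  →0  ↓0
  @2  [2,1]  acc 0  |  →0  ↓0
  @3  [2,1]  acc 41  |  →3  ↓41
  @4  [2,1]  acc 61  |  →6  ↓61

(row, col, cycle) = (2, 1, 4)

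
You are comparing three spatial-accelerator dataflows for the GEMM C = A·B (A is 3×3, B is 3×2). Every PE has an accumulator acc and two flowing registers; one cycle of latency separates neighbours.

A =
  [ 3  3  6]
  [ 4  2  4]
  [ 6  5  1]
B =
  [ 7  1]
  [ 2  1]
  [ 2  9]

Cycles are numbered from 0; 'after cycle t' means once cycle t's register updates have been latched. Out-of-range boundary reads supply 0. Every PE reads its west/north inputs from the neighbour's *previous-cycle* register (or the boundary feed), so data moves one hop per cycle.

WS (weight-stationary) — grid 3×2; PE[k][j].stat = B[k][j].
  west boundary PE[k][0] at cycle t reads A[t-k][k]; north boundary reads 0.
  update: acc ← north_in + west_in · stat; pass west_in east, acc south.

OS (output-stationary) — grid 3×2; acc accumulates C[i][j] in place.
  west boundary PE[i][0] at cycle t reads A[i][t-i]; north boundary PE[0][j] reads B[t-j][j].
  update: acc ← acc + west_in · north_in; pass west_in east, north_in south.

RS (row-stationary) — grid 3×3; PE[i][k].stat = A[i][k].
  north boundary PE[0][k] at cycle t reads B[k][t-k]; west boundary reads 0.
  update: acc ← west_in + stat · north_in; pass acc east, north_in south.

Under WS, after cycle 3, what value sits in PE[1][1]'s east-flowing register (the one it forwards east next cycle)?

register = 2

WS 3×2: PE[1][1] cycle-by-cycle (with neighbour feeds):
  t=0 PE[0][1]: acc=0 h=0 v=0
  t=0 PE[1][0]: acc=0 h=0 v=0
  t=0 PE[1][1]: acc=0 h=0 v=0
  t=1 PE[0][1]: acc=3 h=3 v=3
  t=1 PE[1][0]: acc=27 h=3 v=27
  t=1 PE[1][1]: acc=0 h=0 v=0
  t=2 PE[0][1]: acc=4 h=4 v=4
  t=2 PE[1][0]: acc=32 h=2 v=32
  t=2 PE[1][1]: acc=6 h=3 v=6
  t=3 PE[0][1]: acc=6 h=6 v=6
  t=3 PE[1][0]: acc=52 h=5 v=52
  t=3 PE[1][1]: acc=6 h=2 v=6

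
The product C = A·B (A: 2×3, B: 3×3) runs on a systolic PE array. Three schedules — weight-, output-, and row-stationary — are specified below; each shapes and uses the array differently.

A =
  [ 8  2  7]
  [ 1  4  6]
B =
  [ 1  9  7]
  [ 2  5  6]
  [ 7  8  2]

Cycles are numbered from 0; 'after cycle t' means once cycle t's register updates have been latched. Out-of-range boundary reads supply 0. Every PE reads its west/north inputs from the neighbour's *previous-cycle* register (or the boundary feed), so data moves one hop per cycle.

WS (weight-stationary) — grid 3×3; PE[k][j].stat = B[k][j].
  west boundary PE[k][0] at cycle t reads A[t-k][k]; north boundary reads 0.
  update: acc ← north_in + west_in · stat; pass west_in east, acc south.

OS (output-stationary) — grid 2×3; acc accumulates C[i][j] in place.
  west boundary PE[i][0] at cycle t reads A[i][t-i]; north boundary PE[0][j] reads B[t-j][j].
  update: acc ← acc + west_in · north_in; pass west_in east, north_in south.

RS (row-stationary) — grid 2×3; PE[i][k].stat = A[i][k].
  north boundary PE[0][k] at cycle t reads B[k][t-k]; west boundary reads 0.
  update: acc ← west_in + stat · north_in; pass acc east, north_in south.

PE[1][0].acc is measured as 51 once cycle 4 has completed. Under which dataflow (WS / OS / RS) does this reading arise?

dataflow = OS

— WS: 3×3; PE[1][0] trace:
  t=0 PE[1][0]: acc=0 h=0 v=0
  t=1 PE[1][0]: acc=12 h=2 v=12
  t=2 PE[1][0]: acc=9 h=4 v=9
  t=3 PE[1][0]: acc=0 h=0 v=0
  t=4 PE[1][0]: acc=0 h=0 v=0
— OS: 2×3; PE[1][0] trace:
  t=0 PE[1][0]: acc=0 h=0 v=0
  t=1 PE[1][0]: acc=1 h=1 v=1
  t=2 PE[1][0]: acc=9 h=4 v=2
  t=3 PE[1][0]: acc=51 h=6 v=7
  t=4 PE[1][0]: acc=51 h=0 v=0
— RS: 2×3; PE[1][0] trace:
  t=0 PE[1][0]: acc=0 h=0 v=0
  t=1 PE[1][0]: acc=1 h=1 v=1
  t=2 PE[1][0]: acc=9 h=9 v=9
  t=3 PE[1][0]: acc=7 h=7 v=7
  t=4 PE[1][0]: acc=0 h=0 v=0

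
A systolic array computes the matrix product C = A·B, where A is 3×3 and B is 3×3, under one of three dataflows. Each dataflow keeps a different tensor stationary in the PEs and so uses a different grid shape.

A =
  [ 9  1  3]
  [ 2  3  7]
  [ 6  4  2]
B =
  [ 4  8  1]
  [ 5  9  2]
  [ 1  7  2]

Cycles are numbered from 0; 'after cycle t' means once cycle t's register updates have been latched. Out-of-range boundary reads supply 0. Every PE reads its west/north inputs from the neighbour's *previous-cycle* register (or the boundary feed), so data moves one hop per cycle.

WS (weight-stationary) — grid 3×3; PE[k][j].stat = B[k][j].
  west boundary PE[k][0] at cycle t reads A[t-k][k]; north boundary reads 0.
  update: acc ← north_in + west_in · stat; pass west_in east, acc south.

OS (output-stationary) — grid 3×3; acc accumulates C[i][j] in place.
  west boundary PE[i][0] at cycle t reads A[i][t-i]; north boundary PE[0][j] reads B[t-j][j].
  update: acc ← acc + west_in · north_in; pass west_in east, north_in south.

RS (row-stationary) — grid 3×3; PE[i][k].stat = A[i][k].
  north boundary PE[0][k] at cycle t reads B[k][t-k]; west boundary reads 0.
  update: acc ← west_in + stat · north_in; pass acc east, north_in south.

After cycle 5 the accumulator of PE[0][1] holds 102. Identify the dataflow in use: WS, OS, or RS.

— WS: 3×3; PE[0][1] trace:
  [0] (0,1) acc=0 (h:0 v:0)
  [1] (0,1) acc=72 (h:9 v:72)
  [2] (0,1) acc=16 (h:2 v:16)
  [3] (0,1) acc=48 (h:6 v:48)
  [4] (0,1) acc=0 (h:0 v:0)
  [5] (0,1) acc=0 (h:0 v:0)
— OS: 3×3; PE[0][1] trace:
  [0] (0,1) acc=0 (h:0 v:0)
  [1] (0,1) acc=72 (h:9 v:8)
  [2] (0,1) acc=81 (h:1 v:9)
  [3] (0,1) acc=102 (h:3 v:7)
  [4] (0,1) acc=102 (h:0 v:0)
  [5] (0,1) acc=102 (h:0 v:0)
— RS: 3×3; PE[0][1] trace:
  [0] (0,1) acc=0 (h:0 v:0)
  [1] (0,1) acc=41 (h:41 v:5)
  [2] (0,1) acc=81 (h:81 v:9)
  [3] (0,1) acc=11 (h:11 v:2)
  [4] (0,1) acc=0 (h:0 v:0)
  [5] (0,1) acc=0 (h:0 v:0)

dataflow = OS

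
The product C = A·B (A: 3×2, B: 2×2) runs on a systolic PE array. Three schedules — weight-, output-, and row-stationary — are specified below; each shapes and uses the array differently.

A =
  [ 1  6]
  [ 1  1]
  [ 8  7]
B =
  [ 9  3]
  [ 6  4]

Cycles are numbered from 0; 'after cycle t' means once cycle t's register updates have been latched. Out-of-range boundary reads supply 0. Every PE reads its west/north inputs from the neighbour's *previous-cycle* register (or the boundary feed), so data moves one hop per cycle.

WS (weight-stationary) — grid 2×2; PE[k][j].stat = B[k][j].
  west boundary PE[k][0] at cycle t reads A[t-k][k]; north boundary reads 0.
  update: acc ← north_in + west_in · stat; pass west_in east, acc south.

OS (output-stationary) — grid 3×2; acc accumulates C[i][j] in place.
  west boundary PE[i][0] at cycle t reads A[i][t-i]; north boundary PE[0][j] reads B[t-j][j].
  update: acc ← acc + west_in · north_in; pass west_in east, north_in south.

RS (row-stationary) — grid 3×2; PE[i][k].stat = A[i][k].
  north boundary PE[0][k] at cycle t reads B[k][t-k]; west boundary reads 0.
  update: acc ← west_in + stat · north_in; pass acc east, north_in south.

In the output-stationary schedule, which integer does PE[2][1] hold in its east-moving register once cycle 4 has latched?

OS (3×2). Following PE[2][1] plus its west/north inputs:
  [0] (1,1) acc=0 (h:0 v:0)
  [0] (2,0) acc=0 (h:0 v:0)
  [0] (2,1) acc=0 (h:0 v:0)
  [1] (1,1) acc=0 (h:0 v:0)
  [1] (2,0) acc=0 (h:0 v:0)
  [1] (2,1) acc=0 (h:0 v:0)
  [2] (1,1) acc=3 (h:1 v:3)
  [2] (2,0) acc=72 (h:8 v:9)
  [2] (2,1) acc=0 (h:0 v:0)
  [3] (1,1) acc=7 (h:1 v:4)
  [3] (2,0) acc=114 (h:7 v:6)
  [3] (2,1) acc=24 (h:8 v:3)
  [4] (1,1) acc=7 (h:0 v:0)
  [4] (2,0) acc=114 (h:0 v:0)
  [4] (2,1) acc=52 (h:7 v:4)

register = 7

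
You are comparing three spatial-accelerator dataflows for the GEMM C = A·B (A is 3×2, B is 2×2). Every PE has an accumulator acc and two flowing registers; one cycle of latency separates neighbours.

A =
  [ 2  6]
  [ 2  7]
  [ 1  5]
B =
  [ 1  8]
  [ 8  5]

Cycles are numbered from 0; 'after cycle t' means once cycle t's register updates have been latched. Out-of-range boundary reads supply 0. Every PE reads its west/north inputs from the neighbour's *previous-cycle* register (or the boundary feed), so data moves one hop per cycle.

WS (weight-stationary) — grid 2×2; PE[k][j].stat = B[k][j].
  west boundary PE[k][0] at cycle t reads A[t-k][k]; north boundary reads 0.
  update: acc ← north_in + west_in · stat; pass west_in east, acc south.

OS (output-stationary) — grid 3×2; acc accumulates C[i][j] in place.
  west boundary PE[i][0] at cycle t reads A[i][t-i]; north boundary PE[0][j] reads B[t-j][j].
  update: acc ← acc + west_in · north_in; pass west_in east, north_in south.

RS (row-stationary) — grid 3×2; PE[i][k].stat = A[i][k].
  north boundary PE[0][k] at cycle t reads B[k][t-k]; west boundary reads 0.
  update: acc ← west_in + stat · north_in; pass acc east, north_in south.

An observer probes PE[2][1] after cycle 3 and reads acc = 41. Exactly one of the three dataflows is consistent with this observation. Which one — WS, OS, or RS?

— WS: 2×2 array has no PE[2][1].
OS (3×2 grid), PE[2][1]:
  0: (2,1).acc=0  regs=<0,0>
  1: (2,1).acc=0  regs=<0,0>
  2: (2,1).acc=0  regs=<0,0>
  3: (2,1).acc=8  regs=<1,8>
RS (3×2 grid), PE[2][1]:
  0: (2,1).acc=0  regs=<0,0>
  1: (2,1).acc=0  regs=<0,0>
  2: (2,1).acc=0  regs=<0,0>
  3: (2,1).acc=41  regs=<41,8>

dataflow = RS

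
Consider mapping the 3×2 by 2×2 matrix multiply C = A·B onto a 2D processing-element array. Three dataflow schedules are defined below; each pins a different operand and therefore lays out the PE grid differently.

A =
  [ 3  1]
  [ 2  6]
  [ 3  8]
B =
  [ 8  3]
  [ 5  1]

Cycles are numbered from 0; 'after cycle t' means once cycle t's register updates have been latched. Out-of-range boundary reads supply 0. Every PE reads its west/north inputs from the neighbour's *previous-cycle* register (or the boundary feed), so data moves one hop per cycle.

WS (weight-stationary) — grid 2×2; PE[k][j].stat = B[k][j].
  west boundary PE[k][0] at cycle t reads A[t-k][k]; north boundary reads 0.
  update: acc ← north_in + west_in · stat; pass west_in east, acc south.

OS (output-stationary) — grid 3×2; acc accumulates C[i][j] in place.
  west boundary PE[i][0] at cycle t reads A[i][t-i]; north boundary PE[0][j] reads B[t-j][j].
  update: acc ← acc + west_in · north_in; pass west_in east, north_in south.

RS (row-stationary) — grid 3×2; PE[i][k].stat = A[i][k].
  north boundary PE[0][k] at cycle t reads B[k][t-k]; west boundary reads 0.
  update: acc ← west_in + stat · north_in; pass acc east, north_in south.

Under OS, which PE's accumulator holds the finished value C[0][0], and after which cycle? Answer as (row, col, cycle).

Under OS, C[0][0] lands at PE[0][0]:
  [0] (0,0) acc=24 (h:3 v:8)
  [1] (0,0) acc=29 (h:1 v:5)

(row, col, cycle) = (0, 0, 1)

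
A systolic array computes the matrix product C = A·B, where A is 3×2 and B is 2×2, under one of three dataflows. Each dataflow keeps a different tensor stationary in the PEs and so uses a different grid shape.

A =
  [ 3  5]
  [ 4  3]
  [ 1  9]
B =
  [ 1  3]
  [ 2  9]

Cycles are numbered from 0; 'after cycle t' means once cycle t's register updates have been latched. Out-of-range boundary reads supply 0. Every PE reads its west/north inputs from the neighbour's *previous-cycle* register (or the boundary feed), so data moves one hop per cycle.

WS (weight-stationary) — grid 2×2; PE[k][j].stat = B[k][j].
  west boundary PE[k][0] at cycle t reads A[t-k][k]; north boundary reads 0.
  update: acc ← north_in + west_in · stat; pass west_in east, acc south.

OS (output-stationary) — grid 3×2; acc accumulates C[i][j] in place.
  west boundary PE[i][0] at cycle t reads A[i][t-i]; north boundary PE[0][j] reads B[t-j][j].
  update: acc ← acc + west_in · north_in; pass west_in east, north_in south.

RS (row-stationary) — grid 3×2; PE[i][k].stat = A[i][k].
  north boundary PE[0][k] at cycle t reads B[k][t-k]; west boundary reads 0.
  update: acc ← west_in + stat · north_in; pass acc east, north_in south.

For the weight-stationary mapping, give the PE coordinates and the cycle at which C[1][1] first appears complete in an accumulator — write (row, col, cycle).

(row, col, cycle) = (1, 1, 3)

WS: C[1][1] accumulates in PE[1][1]:
  t=0 PE[1][1]: acc=0 h=0 v=0
  t=1 PE[1][1]: acc=0 h=0 v=0
  t=2 PE[1][1]: acc=54 h=5 v=54
  t=3 PE[1][1]: acc=39 h=3 v=39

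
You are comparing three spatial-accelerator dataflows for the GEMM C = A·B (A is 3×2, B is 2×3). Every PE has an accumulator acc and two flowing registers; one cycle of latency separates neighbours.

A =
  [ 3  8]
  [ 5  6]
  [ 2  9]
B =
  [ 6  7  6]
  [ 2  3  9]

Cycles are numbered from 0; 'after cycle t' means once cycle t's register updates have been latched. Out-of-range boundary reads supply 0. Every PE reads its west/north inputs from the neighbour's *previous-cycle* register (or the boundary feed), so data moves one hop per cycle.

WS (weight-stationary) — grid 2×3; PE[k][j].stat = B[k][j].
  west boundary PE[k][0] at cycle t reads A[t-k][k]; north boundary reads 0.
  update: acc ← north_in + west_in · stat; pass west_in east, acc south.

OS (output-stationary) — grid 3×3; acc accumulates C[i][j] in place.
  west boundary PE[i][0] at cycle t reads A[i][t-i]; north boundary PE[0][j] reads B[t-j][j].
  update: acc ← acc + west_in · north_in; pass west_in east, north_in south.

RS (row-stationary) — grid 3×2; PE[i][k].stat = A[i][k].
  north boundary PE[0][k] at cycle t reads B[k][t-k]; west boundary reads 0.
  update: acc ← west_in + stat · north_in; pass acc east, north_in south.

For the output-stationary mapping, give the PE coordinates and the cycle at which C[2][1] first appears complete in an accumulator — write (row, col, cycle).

(row, col, cycle) = (2, 1, 4)

OS: C[2][1] accumulates in PE[2][1]:
  0: (2,1).acc=0  regs=<0,0>
  1: (2,1).acc=0  regs=<0,0>
  2: (2,1).acc=0  regs=<0,0>
  3: (2,1).acc=14  regs=<2,7>
  4: (2,1).acc=41  regs=<9,3>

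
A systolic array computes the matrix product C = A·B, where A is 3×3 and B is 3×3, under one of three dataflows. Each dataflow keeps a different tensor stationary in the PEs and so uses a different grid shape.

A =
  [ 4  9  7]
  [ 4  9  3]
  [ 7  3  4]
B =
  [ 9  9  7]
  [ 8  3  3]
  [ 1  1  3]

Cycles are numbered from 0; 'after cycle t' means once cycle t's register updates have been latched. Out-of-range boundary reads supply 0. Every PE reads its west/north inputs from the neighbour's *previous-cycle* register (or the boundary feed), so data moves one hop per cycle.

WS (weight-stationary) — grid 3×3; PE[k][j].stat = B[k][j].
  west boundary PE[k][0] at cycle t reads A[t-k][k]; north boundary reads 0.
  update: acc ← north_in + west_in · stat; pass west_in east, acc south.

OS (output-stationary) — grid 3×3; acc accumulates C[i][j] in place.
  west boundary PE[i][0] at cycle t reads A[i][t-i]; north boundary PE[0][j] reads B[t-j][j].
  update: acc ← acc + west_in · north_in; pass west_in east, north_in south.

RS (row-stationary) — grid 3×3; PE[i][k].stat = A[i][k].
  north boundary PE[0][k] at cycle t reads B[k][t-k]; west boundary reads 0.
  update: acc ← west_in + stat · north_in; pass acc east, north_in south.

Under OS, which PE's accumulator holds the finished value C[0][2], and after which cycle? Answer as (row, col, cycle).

OS: C[0][2] accumulates in PE[0][2]:
  t=0 PE[0][2]: acc=0 h=0 v=0
  t=1 PE[0][2]: acc=0 h=0 v=0
  t=2 PE[0][2]: acc=28 h=4 v=7
  t=3 PE[0][2]: acc=55 h=9 v=3
  t=4 PE[0][2]: acc=76 h=7 v=3

(row, col, cycle) = (0, 2, 4)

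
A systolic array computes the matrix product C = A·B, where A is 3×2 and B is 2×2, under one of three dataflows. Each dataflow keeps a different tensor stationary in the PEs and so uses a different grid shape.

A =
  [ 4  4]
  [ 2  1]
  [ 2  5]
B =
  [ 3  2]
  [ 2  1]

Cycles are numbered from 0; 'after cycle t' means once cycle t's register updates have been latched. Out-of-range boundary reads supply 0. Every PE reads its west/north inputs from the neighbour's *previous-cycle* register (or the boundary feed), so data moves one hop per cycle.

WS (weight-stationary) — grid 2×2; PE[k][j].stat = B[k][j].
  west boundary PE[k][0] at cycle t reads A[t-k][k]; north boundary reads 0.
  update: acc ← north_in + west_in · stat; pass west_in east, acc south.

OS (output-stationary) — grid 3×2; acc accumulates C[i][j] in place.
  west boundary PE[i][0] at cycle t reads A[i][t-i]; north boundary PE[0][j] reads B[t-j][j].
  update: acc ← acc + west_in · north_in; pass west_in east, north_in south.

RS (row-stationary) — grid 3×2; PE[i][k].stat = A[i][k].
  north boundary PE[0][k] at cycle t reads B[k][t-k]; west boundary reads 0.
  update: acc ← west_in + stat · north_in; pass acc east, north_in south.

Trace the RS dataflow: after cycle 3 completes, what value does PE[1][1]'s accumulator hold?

PE[1][1].acc = 5

RS on a 3×2 grid — tracing PE[1][1] and its feeders:
  step 0 · PE0,1: acc=0; fwd→0 fwd↓0
  step 0 · PE1,0: acc=0; fwd→0 fwd↓0
  step 0 · PE1,1: acc=0; fwd→0 fwd↓0
  step 1 · PE0,1: acc=20; fwd→20 fwd↓2
  step 1 · PE1,0: acc=6; fwd→6 fwd↓3
  step 1 · PE1,1: acc=0; fwd→0 fwd↓0
  step 2 · PE0,1: acc=12; fwd→12 fwd↓1
  step 2 · PE1,0: acc=4; fwd→4 fwd↓2
  step 2 · PE1,1: acc=8; fwd→8 fwd↓2
  step 3 · PE0,1: acc=0; fwd→0 fwd↓0
  step 3 · PE1,0: acc=0; fwd→0 fwd↓0
  step 3 · PE1,1: acc=5; fwd→5 fwd↓1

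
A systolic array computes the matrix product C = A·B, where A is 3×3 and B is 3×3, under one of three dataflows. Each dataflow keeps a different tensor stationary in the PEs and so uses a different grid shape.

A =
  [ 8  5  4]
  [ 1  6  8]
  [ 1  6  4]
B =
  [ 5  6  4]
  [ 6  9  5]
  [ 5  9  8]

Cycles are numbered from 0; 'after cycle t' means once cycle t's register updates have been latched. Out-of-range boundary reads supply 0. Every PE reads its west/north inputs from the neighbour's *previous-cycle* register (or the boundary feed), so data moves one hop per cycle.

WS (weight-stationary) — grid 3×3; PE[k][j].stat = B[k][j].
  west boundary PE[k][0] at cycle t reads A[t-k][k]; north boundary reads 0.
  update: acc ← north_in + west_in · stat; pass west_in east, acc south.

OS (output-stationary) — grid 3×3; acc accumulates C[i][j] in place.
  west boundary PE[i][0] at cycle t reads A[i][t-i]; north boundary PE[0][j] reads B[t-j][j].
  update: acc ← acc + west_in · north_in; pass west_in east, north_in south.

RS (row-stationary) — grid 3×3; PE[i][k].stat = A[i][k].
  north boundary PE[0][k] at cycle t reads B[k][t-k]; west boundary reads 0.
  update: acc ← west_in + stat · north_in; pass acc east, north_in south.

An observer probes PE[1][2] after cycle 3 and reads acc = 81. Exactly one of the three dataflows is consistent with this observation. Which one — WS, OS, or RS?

dataflow = RS

WS [3×3] PE[1][2] across cycles:
  @0  [1,2]  acc 0  |  →0  ↓0
  @1  [1,2]  acc 0  |  →0  ↓0
  @2  [1,2]  acc 0  |  →0  ↓0
  @3  [1,2]  acc 57  |  →5  ↓57
OS [3×3] PE[1][2] across cycles:
  @0  [1,2]  acc 0  |  →0  ↓0
  @1  [1,2]  acc 0  |  →0  ↓0
  @2  [1,2]  acc 0  |  →0  ↓0
  @3  [1,2]  acc 4  |  →1  ↓4
RS [3×3] PE[1][2] across cycles:
  @0  [1,2]  acc 0  |  →0  ↓0
  @1  [1,2]  acc 0  |  →0  ↓0
  @2  [1,2]  acc 0  |  →0  ↓0
  @3  [1,2]  acc 81  |  →81  ↓5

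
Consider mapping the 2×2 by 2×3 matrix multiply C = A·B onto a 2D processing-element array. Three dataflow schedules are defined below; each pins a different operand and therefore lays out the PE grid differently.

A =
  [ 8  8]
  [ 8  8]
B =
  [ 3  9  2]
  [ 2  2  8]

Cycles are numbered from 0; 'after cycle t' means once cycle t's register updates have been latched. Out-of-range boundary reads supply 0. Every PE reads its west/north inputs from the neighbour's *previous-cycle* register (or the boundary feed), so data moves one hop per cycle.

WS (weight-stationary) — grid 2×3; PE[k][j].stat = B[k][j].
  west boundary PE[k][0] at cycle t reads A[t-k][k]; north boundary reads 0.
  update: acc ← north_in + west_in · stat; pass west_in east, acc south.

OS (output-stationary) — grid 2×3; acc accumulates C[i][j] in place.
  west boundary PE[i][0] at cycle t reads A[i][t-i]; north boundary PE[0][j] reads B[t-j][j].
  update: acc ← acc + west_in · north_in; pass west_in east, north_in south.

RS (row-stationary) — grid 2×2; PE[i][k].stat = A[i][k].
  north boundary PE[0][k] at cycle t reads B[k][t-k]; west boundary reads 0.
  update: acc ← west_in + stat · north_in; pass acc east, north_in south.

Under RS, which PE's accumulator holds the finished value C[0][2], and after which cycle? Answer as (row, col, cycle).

RS: C[0][2] accumulates in PE[0][1]:
  [0] (0,1) acc=0 (h:0 v:0)
  [1] (0,1) acc=40 (h:40 v:2)
  [2] (0,1) acc=88 (h:88 v:2)
  [3] (0,1) acc=80 (h:80 v:8)

(row, col, cycle) = (0, 1, 3)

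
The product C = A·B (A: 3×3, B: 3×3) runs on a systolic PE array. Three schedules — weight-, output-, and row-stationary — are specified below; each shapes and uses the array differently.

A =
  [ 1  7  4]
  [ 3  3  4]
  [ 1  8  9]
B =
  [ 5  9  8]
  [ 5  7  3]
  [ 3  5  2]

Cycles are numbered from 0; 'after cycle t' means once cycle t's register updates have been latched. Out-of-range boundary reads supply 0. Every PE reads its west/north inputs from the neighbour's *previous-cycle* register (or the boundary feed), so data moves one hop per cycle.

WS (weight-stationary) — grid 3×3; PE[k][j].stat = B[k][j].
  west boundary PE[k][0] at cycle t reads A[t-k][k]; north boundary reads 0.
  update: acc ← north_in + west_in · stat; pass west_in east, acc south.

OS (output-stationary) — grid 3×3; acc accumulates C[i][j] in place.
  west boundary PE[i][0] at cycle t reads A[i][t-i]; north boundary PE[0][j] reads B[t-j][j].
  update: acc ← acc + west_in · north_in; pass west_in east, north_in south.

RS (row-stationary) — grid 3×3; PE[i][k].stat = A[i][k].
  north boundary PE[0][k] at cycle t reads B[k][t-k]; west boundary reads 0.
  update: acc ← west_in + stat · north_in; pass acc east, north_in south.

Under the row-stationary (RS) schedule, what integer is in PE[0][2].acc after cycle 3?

RS 3×3: PE[0][2] cycle-by-cycle (with neighbour feeds):
  [0] (0,1) acc=0 (h:0 v:0)
  [0] (0,2) acc=0 (h:0 v:0)
  [1] (0,1) acc=40 (h:40 v:5)
  [1] (0,2) acc=0 (h:0 v:0)
  [2] (0,1) acc=58 (h:58 v:7)
  [2] (0,2) acc=52 (h:52 v:3)
  [3] (0,1) acc=29 (h:29 v:3)
  [3] (0,2) acc=78 (h:78 v:5)

PE[0][2].acc = 78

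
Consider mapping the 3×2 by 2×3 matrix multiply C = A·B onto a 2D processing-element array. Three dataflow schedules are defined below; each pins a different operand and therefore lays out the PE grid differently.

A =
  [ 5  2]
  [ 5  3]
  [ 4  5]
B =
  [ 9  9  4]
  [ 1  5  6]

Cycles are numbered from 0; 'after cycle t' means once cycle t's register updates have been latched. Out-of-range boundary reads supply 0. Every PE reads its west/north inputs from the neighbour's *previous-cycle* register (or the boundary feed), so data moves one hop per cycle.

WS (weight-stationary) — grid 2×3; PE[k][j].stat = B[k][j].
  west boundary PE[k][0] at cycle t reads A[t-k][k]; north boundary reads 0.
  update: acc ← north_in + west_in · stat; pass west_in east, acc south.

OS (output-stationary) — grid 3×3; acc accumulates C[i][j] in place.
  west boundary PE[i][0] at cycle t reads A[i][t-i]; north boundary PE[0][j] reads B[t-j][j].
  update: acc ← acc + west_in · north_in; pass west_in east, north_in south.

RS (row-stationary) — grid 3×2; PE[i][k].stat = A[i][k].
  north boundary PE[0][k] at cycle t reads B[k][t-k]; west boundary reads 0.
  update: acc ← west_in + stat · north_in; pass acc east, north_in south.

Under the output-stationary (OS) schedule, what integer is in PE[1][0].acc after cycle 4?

PE[1][0].acc = 48

OS on a 3×3 grid — tracing PE[1][0] and its feeders:
  after 0 — PE[0][0] acc=45, pass-E 5, pass-S 9
  after 0 — PE[1][0] acc=0, pass-E 0, pass-S 0
  after 1 — PE[0][0] acc=47, pass-E 2, pass-S 1
  after 1 — PE[1][0] acc=45, pass-E 5, pass-S 9
  after 2 — PE[0][0] acc=47, pass-E 0, pass-S 0
  after 2 — PE[1][0] acc=48, pass-E 3, pass-S 1
  after 3 — PE[0][0] acc=47, pass-E 0, pass-S 0
  after 3 — PE[1][0] acc=48, pass-E 0, pass-S 0
  after 4 — PE[0][0] acc=47, pass-E 0, pass-S 0
  after 4 — PE[1][0] acc=48, pass-E 0, pass-S 0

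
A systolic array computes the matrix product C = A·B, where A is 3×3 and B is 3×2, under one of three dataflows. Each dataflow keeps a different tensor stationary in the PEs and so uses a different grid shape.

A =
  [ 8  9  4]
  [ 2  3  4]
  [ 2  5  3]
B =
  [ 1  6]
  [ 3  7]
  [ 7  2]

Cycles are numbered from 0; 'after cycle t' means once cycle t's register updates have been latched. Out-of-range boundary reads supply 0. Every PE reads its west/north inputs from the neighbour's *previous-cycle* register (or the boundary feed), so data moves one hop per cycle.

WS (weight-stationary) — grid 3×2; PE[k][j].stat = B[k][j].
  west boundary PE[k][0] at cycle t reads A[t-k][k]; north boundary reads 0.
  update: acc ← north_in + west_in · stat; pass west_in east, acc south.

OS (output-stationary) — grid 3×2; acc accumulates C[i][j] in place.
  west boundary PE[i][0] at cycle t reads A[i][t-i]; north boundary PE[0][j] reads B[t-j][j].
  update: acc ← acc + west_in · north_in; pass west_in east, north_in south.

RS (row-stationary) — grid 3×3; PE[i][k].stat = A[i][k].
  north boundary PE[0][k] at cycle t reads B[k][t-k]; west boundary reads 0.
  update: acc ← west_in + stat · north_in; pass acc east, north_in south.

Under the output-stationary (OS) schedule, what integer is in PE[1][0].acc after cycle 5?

PE[1][0].acc = 39

OS on a 3×2 grid — tracing PE[1][0] and its feeders:
  step 0 · PE0,0: acc=8; fwd→8 fwd↓1
  step 0 · PE1,0: acc=0; fwd→0 fwd↓0
  step 1 · PE0,0: acc=35; fwd→9 fwd↓3
  step 1 · PE1,0: acc=2; fwd→2 fwd↓1
  step 2 · PE0,0: acc=63; fwd→4 fwd↓7
  step 2 · PE1,0: acc=11; fwd→3 fwd↓3
  step 3 · PE0,0: acc=63; fwd→0 fwd↓0
  step 3 · PE1,0: acc=39; fwd→4 fwd↓7
  step 4 · PE0,0: acc=63; fwd→0 fwd↓0
  step 4 · PE1,0: acc=39; fwd→0 fwd↓0
  step 5 · PE0,0: acc=63; fwd→0 fwd↓0
  step 5 · PE1,0: acc=39; fwd→0 fwd↓0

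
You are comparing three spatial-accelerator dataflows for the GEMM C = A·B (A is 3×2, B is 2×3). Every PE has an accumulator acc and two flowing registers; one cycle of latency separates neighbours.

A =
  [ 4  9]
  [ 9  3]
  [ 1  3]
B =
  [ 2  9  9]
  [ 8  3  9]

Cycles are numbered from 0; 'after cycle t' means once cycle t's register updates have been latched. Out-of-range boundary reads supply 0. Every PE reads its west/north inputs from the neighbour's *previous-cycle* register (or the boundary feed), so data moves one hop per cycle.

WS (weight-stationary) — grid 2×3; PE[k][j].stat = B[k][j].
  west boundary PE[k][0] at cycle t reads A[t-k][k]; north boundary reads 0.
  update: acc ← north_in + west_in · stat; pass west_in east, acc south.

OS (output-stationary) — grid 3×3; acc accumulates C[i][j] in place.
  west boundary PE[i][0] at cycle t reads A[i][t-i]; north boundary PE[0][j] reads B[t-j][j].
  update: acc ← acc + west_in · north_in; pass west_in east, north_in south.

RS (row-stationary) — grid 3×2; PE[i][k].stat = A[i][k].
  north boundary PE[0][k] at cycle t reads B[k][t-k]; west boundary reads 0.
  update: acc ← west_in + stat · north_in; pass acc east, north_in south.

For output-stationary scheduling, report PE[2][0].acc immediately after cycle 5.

PE[2][0].acc = 26

OS 3×3: PE[2][0] cycle-by-cycle (with neighbour feeds):
  cycle 0: PE[1][0] → acc 0, east 0, south 0
  cycle 0: PE[2][0] → acc 0, east 0, south 0
  cycle 1: PE[1][0] → acc 18, east 9, south 2
  cycle 1: PE[2][0] → acc 0, east 0, south 0
  cycle 2: PE[1][0] → acc 42, east 3, south 8
  cycle 2: PE[2][0] → acc 2, east 1, south 2
  cycle 3: PE[1][0] → acc 42, east 0, south 0
  cycle 3: PE[2][0] → acc 26, east 3, south 8
  cycle 4: PE[1][0] → acc 42, east 0, south 0
  cycle 4: PE[2][0] → acc 26, east 0, south 0
  cycle 5: PE[1][0] → acc 42, east 0, south 0
  cycle 5: PE[2][0] → acc 26, east 0, south 0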